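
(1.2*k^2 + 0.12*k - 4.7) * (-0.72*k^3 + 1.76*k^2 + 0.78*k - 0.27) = -0.864*k^5 + 2.0256*k^4 + 4.5312*k^3 - 8.5024*k^2 - 3.6984*k + 1.269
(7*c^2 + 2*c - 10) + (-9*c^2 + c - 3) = -2*c^2 + 3*c - 13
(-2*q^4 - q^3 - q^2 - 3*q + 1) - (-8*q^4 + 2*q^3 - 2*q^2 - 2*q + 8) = 6*q^4 - 3*q^3 + q^2 - q - 7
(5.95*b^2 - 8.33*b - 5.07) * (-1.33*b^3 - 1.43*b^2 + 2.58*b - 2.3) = -7.9135*b^5 + 2.5704*b^4 + 34.006*b^3 - 27.9263*b^2 + 6.0784*b + 11.661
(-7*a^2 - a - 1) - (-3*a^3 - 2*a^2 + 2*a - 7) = 3*a^3 - 5*a^2 - 3*a + 6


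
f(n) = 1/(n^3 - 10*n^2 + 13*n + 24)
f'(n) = (-3*n^2 + 20*n - 13)/(n^3 - 10*n^2 + 13*n + 24)^2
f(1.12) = 0.04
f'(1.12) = 0.01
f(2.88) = 0.42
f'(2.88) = 3.47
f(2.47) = 0.10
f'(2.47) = 0.17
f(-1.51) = -0.05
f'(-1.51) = -0.10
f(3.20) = -0.25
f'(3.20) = 1.25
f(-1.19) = -0.14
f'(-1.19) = -0.77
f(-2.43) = -0.01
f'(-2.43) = -0.01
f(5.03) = -0.03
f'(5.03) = 0.01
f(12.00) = 0.00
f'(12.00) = 0.00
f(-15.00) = 0.00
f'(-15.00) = 0.00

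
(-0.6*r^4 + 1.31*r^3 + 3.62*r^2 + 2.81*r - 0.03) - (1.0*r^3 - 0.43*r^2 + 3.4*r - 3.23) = -0.6*r^4 + 0.31*r^3 + 4.05*r^2 - 0.59*r + 3.2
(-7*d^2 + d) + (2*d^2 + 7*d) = -5*d^2 + 8*d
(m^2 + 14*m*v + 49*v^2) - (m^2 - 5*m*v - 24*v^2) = 19*m*v + 73*v^2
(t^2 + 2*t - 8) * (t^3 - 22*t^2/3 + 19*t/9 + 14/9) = t^5 - 16*t^4/3 - 185*t^3/9 + 580*t^2/9 - 124*t/9 - 112/9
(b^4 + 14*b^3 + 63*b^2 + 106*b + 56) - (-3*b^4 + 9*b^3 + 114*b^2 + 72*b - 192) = 4*b^4 + 5*b^3 - 51*b^2 + 34*b + 248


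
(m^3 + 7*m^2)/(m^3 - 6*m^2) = (m + 7)/(m - 6)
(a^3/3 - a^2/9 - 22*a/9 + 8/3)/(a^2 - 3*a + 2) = (3*a^2 + 5*a - 12)/(9*(a - 1))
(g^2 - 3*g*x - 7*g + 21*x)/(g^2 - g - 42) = (g - 3*x)/(g + 6)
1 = 1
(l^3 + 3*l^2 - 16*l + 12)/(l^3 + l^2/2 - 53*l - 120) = 2*(l^2 - 3*l + 2)/(2*l^2 - 11*l - 40)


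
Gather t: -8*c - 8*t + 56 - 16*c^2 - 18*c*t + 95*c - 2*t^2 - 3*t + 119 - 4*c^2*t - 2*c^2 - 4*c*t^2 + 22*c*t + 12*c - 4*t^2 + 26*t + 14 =-18*c^2 + 99*c + t^2*(-4*c - 6) + t*(-4*c^2 + 4*c + 15) + 189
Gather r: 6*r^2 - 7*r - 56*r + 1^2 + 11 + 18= 6*r^2 - 63*r + 30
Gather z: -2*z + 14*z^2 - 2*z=14*z^2 - 4*z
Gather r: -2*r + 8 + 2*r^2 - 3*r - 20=2*r^2 - 5*r - 12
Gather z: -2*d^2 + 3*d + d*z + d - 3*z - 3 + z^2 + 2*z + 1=-2*d^2 + 4*d + z^2 + z*(d - 1) - 2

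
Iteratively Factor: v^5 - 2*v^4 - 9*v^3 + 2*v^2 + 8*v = (v + 1)*(v^4 - 3*v^3 - 6*v^2 + 8*v) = v*(v + 1)*(v^3 - 3*v^2 - 6*v + 8) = v*(v + 1)*(v + 2)*(v^2 - 5*v + 4) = v*(v - 1)*(v + 1)*(v + 2)*(v - 4)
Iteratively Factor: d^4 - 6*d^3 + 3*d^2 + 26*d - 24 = (d - 3)*(d^3 - 3*d^2 - 6*d + 8) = (d - 3)*(d + 2)*(d^2 - 5*d + 4) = (d - 3)*(d - 1)*(d + 2)*(d - 4)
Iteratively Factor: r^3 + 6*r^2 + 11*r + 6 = (r + 1)*(r^2 + 5*r + 6) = (r + 1)*(r + 3)*(r + 2)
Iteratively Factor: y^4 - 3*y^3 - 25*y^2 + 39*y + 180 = (y - 4)*(y^3 + y^2 - 21*y - 45) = (y - 5)*(y - 4)*(y^2 + 6*y + 9) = (y - 5)*(y - 4)*(y + 3)*(y + 3)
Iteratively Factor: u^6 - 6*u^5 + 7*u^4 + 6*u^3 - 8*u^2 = (u - 2)*(u^5 - 4*u^4 - u^3 + 4*u^2) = (u - 2)*(u + 1)*(u^4 - 5*u^3 + 4*u^2) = u*(u - 2)*(u + 1)*(u^3 - 5*u^2 + 4*u) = u*(u - 4)*(u - 2)*(u + 1)*(u^2 - u) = u^2*(u - 4)*(u - 2)*(u + 1)*(u - 1)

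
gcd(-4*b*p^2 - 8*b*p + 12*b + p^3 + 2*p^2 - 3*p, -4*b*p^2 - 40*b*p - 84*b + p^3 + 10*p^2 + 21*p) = -4*b*p - 12*b + p^2 + 3*p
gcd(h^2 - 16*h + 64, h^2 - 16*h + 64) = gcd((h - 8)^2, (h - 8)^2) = h^2 - 16*h + 64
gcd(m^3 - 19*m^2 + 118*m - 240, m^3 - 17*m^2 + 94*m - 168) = m - 6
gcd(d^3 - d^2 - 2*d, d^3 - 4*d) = d^2 - 2*d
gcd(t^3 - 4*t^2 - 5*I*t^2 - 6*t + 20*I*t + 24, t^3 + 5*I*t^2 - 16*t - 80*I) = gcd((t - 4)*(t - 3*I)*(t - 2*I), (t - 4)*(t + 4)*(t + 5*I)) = t - 4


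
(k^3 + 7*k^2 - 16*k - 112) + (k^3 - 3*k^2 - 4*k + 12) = 2*k^3 + 4*k^2 - 20*k - 100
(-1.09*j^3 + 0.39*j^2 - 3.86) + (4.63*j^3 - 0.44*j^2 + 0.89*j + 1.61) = 3.54*j^3 - 0.05*j^2 + 0.89*j - 2.25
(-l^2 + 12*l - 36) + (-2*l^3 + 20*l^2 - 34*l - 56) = -2*l^3 + 19*l^2 - 22*l - 92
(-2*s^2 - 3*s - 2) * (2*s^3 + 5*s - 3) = -4*s^5 - 6*s^4 - 14*s^3 - 9*s^2 - s + 6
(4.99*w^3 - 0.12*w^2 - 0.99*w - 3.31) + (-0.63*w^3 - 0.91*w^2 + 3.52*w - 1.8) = 4.36*w^3 - 1.03*w^2 + 2.53*w - 5.11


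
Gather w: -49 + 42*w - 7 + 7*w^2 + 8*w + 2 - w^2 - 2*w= 6*w^2 + 48*w - 54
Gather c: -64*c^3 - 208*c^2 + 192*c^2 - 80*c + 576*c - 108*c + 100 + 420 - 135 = -64*c^3 - 16*c^2 + 388*c + 385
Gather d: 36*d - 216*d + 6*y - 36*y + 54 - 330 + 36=-180*d - 30*y - 240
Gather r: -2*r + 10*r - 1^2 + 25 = 8*r + 24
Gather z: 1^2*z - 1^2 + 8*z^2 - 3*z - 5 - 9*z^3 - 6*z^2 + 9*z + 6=-9*z^3 + 2*z^2 + 7*z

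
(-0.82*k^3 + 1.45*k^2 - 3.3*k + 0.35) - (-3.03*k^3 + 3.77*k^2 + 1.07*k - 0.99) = 2.21*k^3 - 2.32*k^2 - 4.37*k + 1.34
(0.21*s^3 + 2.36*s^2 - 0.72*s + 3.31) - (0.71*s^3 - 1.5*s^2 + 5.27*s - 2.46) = -0.5*s^3 + 3.86*s^2 - 5.99*s + 5.77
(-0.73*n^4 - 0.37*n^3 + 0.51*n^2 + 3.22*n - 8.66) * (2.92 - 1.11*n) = 0.8103*n^5 - 1.7209*n^4 - 1.6465*n^3 - 2.085*n^2 + 19.015*n - 25.2872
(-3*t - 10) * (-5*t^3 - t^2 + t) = 15*t^4 + 53*t^3 + 7*t^2 - 10*t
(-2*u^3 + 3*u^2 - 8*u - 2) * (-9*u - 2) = 18*u^4 - 23*u^3 + 66*u^2 + 34*u + 4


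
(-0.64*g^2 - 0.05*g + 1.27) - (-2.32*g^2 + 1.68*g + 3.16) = 1.68*g^2 - 1.73*g - 1.89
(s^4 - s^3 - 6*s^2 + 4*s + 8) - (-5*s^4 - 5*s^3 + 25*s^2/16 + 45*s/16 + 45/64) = 6*s^4 + 4*s^3 - 121*s^2/16 + 19*s/16 + 467/64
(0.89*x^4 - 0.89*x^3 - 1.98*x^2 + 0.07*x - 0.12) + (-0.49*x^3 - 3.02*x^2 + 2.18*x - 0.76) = 0.89*x^4 - 1.38*x^3 - 5.0*x^2 + 2.25*x - 0.88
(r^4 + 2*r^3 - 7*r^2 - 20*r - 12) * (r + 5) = r^5 + 7*r^4 + 3*r^3 - 55*r^2 - 112*r - 60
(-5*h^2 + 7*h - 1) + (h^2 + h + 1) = -4*h^2 + 8*h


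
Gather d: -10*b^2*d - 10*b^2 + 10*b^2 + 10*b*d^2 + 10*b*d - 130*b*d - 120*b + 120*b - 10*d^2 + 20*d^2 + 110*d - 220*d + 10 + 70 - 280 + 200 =d^2*(10*b + 10) + d*(-10*b^2 - 120*b - 110)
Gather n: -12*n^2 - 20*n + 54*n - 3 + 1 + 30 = -12*n^2 + 34*n + 28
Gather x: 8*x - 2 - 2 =8*x - 4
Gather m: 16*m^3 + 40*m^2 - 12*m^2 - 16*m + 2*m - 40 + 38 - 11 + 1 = 16*m^3 + 28*m^2 - 14*m - 12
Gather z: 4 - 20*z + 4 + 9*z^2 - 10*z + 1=9*z^2 - 30*z + 9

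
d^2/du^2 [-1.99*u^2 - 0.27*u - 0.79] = -3.98000000000000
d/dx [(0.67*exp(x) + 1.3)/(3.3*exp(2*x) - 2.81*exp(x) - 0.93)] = (-2.211*exp(2*x) - 8.58*exp(x) + 3.0299)*exp(x)/(10.89*exp(4*x) - 18.546*exp(3*x) + 1.7581*exp(2*x) + 5.2266*exp(x) + 0.8649)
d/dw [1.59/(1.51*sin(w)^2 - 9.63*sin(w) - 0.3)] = (15.3117 - 4.8018*sin(w))*cos(w)/(-1.51*sin(w)^2 + 9.63*sin(w) + 0.3)^2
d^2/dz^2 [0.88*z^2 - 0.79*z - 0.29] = 1.76000000000000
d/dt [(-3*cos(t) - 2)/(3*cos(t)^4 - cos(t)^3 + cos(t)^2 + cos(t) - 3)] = -(54*sin(t)^4 - 102*sin(t)^2 + 35*cos(t) + 9*cos(3*t) + 70)*sin(t)/(2*(3*sin(t)^4 + sin(t)^2*cos(t) - 7*sin(t)^2 + 1)^2)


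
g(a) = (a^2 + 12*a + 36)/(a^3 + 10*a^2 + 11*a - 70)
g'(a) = (2*a + 12)/(a^3 + 10*a^2 + 11*a - 70) + (-3*a^2 - 20*a - 11)*(a^2 + 12*a + 36)/(a^3 + 10*a^2 + 11*a - 70)^2 = (-a^4 - 24*a^3 - 217*a^2 - 860*a - 1236)/(a^6 + 20*a^5 + 122*a^4 + 80*a^3 - 1279*a^2 - 1540*a + 4900)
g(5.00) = 0.34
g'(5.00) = -0.11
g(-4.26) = -0.24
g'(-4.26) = 0.10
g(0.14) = -0.55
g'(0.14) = -0.29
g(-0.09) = -0.49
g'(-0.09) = -0.23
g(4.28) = 0.44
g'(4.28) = -0.20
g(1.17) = -1.23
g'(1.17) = -1.47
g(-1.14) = -0.33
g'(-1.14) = -0.10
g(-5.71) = 0.01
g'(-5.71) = 0.09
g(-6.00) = 0.00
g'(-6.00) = 0.00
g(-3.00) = -0.22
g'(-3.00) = -0.03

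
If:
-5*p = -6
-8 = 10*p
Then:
No Solution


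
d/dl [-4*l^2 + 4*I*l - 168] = -8*l + 4*I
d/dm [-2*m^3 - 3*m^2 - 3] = 6*m*(-m - 1)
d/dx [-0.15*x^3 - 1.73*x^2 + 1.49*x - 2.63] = -0.45*x^2 - 3.46*x + 1.49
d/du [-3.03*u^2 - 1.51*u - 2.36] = -6.06*u - 1.51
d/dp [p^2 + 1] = 2*p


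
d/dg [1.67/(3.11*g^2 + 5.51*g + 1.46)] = (-10.3874*g - 9.2017)/(3.11*g^2 + 5.51*g + 1.46)^2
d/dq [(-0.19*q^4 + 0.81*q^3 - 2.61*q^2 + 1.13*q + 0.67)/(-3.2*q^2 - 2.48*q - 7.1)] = (1.216*q^5 - 1.1784*q^4 + 1.3784*q^3 - 7.1642*q^2 + 41.35*q - 6.3614)/(10.24*q^4 + 15.872*q^3 + 51.5904*q^2 + 35.216*q + 50.41)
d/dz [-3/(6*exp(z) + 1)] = 18*exp(z)/(6*exp(z) + 1)^2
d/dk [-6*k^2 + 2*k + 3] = 2 - 12*k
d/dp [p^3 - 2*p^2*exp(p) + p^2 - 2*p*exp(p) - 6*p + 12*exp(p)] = -2*p^2*exp(p) + 3*p^2 - 6*p*exp(p) + 2*p + 10*exp(p) - 6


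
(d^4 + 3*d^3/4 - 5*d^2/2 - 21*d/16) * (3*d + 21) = 3*d^5 + 93*d^4/4 + 33*d^3/4 - 903*d^2/16 - 441*d/16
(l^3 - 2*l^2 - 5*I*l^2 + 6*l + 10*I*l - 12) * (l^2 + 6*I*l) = l^5 - 2*l^4 + I*l^4 + 36*l^3 - 2*I*l^3 - 72*l^2 + 36*I*l^2 - 72*I*l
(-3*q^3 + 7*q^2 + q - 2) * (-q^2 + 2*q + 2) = 3*q^5 - 13*q^4 + 7*q^3 + 18*q^2 - 2*q - 4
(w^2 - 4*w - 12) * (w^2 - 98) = w^4 - 4*w^3 - 110*w^2 + 392*w + 1176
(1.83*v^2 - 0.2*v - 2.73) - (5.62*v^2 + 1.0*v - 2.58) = -3.79*v^2 - 1.2*v - 0.15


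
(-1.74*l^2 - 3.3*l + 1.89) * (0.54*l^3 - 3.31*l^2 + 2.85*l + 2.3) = -0.9396*l^5 + 3.9774*l^4 + 6.9846*l^3 - 19.6629*l^2 - 2.2035*l + 4.347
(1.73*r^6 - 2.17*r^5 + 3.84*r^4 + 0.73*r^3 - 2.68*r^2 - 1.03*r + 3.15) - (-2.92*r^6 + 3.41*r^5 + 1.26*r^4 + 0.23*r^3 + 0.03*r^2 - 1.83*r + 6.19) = 4.65*r^6 - 5.58*r^5 + 2.58*r^4 + 0.5*r^3 - 2.71*r^2 + 0.8*r - 3.04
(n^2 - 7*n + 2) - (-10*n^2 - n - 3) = 11*n^2 - 6*n + 5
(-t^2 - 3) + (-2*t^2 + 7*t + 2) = -3*t^2 + 7*t - 1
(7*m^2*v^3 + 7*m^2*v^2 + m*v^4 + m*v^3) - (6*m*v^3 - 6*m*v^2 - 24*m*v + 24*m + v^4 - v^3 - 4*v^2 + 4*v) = 7*m^2*v^3 + 7*m^2*v^2 + m*v^4 - 5*m*v^3 + 6*m*v^2 + 24*m*v - 24*m - v^4 + v^3 + 4*v^2 - 4*v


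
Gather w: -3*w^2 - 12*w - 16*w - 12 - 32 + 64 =-3*w^2 - 28*w + 20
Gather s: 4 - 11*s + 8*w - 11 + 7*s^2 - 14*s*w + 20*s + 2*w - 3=7*s^2 + s*(9 - 14*w) + 10*w - 10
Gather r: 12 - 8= 4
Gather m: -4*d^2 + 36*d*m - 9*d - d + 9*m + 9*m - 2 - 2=-4*d^2 - 10*d + m*(36*d + 18) - 4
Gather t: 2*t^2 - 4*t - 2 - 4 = 2*t^2 - 4*t - 6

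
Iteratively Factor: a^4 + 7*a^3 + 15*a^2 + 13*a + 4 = (a + 1)*(a^3 + 6*a^2 + 9*a + 4) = (a + 1)^2*(a^2 + 5*a + 4) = (a + 1)^2*(a + 4)*(a + 1)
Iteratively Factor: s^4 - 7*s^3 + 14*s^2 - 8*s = (s - 4)*(s^3 - 3*s^2 + 2*s) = (s - 4)*(s - 1)*(s^2 - 2*s) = s*(s - 4)*(s - 1)*(s - 2)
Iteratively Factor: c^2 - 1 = (c - 1)*(c + 1)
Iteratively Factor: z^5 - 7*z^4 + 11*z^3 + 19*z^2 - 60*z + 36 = (z - 2)*(z^4 - 5*z^3 + z^2 + 21*z - 18) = (z - 2)*(z - 1)*(z^3 - 4*z^2 - 3*z + 18) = (z - 2)*(z - 1)*(z + 2)*(z^2 - 6*z + 9) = (z - 3)*(z - 2)*(z - 1)*(z + 2)*(z - 3)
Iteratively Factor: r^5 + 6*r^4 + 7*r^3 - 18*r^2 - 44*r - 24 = (r - 2)*(r^4 + 8*r^3 + 23*r^2 + 28*r + 12) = (r - 2)*(r + 1)*(r^3 + 7*r^2 + 16*r + 12) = (r - 2)*(r + 1)*(r + 2)*(r^2 + 5*r + 6) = (r - 2)*(r + 1)*(r + 2)*(r + 3)*(r + 2)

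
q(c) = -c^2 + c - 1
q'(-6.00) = 13.00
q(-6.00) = -43.00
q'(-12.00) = 25.00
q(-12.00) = -157.00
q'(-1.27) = 3.54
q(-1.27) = -3.88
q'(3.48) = -5.96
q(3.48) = -9.63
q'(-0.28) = 1.56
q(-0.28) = -1.36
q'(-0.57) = 2.14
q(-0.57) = -1.89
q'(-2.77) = 6.54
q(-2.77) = -11.44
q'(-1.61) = 4.22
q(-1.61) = -5.20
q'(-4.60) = 10.20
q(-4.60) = -26.76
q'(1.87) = -2.74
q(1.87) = -2.63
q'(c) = 1 - 2*c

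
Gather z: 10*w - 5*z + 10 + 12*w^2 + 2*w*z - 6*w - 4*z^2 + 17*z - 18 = 12*w^2 + 4*w - 4*z^2 + z*(2*w + 12) - 8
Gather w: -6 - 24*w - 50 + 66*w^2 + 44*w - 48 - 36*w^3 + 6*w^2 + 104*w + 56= -36*w^3 + 72*w^2 + 124*w - 48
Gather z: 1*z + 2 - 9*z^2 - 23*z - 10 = -9*z^2 - 22*z - 8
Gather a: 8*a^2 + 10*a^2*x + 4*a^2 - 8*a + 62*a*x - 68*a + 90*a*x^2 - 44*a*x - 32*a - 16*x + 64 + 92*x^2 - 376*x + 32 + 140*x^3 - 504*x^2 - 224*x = a^2*(10*x + 12) + a*(90*x^2 + 18*x - 108) + 140*x^3 - 412*x^2 - 616*x + 96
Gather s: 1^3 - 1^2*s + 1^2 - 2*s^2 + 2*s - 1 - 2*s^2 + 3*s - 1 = -4*s^2 + 4*s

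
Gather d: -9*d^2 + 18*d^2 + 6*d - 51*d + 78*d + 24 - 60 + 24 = 9*d^2 + 33*d - 12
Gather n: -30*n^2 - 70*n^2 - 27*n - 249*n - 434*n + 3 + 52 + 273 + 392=-100*n^2 - 710*n + 720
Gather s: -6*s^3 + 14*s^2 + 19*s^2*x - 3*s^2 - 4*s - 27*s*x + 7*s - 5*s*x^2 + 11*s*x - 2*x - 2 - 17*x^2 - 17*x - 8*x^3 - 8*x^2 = -6*s^3 + s^2*(19*x + 11) + s*(-5*x^2 - 16*x + 3) - 8*x^3 - 25*x^2 - 19*x - 2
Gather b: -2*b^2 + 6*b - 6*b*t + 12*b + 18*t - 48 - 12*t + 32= -2*b^2 + b*(18 - 6*t) + 6*t - 16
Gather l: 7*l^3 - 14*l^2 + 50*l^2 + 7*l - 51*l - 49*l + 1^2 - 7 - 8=7*l^3 + 36*l^2 - 93*l - 14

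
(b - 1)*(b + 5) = b^2 + 4*b - 5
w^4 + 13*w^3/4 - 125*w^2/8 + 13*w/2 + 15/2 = (w - 2)*(w - 5/4)*(w + 1/2)*(w + 6)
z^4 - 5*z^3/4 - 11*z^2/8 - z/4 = z*(z - 2)*(z + 1/4)*(z + 1/2)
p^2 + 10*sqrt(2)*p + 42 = (p + 3*sqrt(2))*(p + 7*sqrt(2))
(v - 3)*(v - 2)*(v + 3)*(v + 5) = v^4 + 3*v^3 - 19*v^2 - 27*v + 90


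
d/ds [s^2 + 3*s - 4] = 2*s + 3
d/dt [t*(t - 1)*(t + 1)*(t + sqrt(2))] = 4*t^3 + 3*sqrt(2)*t^2 - 2*t - sqrt(2)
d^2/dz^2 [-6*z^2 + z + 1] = -12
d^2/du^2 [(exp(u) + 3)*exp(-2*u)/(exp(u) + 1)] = 2*(2*exp(3*u) + 15*exp(2*u) + 17*exp(u) + 6)*exp(-2*u)/(exp(3*u) + 3*exp(2*u) + 3*exp(u) + 1)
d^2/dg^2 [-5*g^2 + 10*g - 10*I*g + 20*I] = -10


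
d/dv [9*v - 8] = 9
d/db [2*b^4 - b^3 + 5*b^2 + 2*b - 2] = 8*b^3 - 3*b^2 + 10*b + 2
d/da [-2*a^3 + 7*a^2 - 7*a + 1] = -6*a^2 + 14*a - 7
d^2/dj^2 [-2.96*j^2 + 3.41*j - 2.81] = -5.92000000000000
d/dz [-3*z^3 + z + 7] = 1 - 9*z^2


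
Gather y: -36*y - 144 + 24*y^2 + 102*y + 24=24*y^2 + 66*y - 120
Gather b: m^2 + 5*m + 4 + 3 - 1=m^2 + 5*m + 6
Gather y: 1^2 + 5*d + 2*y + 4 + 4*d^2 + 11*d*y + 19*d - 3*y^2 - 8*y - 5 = 4*d^2 + 24*d - 3*y^2 + y*(11*d - 6)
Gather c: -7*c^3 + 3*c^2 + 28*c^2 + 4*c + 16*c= -7*c^3 + 31*c^2 + 20*c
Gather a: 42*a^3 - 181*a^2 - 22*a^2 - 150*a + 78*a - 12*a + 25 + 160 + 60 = 42*a^3 - 203*a^2 - 84*a + 245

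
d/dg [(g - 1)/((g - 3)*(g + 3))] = (-g^2 + 2*g - 9)/(g^4 - 18*g^2 + 81)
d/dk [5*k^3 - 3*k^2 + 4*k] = 15*k^2 - 6*k + 4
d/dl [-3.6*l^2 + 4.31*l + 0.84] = 4.31 - 7.2*l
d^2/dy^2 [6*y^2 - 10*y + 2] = 12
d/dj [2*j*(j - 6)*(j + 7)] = 6*j^2 + 4*j - 84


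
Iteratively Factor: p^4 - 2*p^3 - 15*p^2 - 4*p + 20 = (p - 5)*(p^3 + 3*p^2 - 4) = (p - 5)*(p + 2)*(p^2 + p - 2) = (p - 5)*(p - 1)*(p + 2)*(p + 2)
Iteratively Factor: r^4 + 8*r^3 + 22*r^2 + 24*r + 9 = (r + 3)*(r^3 + 5*r^2 + 7*r + 3) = (r + 1)*(r + 3)*(r^2 + 4*r + 3) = (r + 1)^2*(r + 3)*(r + 3)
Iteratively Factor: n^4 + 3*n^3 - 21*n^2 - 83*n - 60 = (n - 5)*(n^3 + 8*n^2 + 19*n + 12) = (n - 5)*(n + 4)*(n^2 + 4*n + 3) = (n - 5)*(n + 3)*(n + 4)*(n + 1)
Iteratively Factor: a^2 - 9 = (a + 3)*(a - 3)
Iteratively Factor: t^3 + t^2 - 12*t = (t - 3)*(t^2 + 4*t) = (t - 3)*(t + 4)*(t)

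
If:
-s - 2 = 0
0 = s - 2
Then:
No Solution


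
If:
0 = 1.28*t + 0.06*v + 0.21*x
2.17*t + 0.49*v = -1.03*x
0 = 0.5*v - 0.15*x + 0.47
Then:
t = -0.04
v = -0.80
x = 0.46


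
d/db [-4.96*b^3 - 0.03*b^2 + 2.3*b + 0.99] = -14.88*b^2 - 0.06*b + 2.3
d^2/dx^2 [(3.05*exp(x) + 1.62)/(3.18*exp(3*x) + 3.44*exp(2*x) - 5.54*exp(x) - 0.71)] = (123.37128*exp(6*x) + 247.532472*exp(5*x) + 445.958864*exp(4*x) + 167.24945*exp(3*x) - 15.005292*exp(2*x) + 53.550274*exp(x) - 4.834603)*exp(x)/(32.157432*exp(9*x) + 104.359968*exp(8*x) - 55.175544*exp(7*x) - 344.450836*exp(6*x) + 49.5224400000001*exp(5*x) + 366.581016*exp(4*x) - 84.036974*exp(3*x) - 60.170796*exp(2*x) - 8.378142*exp(x) - 0.357911)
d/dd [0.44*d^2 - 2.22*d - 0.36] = 0.88*d - 2.22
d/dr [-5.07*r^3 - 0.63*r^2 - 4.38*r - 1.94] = -15.21*r^2 - 1.26*r - 4.38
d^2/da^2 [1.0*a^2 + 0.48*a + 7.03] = 2.00000000000000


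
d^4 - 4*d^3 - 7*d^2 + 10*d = d*(d - 5)*(d - 1)*(d + 2)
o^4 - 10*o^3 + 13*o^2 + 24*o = o*(o - 8)*(o - 3)*(o + 1)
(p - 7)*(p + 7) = p^2 - 49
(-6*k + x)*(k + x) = -6*k^2 - 5*k*x + x^2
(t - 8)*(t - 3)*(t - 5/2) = t^3 - 27*t^2/2 + 103*t/2 - 60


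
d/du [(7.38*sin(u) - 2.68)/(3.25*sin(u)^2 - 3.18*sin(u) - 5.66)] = (-23.985*sin(u)^2 + 17.42*sin(u) - 50.2932)*cos(u)/(10.5625*sin(u)^4 - 20.67*sin(u)^3 - 26.6776*sin(u)^2 + 35.9976*sin(u) + 32.0356)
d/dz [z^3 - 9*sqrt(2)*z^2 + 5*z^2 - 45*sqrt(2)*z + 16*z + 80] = 3*z^2 - 18*sqrt(2)*z + 10*z - 45*sqrt(2) + 16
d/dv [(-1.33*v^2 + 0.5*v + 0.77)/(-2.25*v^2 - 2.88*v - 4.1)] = (4.9554*v^2 + 14.371*v + 0.1676)/(5.0625*v^4 + 12.96*v^3 + 26.7444*v^2 + 23.616*v + 16.81)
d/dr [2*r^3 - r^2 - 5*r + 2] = 6*r^2 - 2*r - 5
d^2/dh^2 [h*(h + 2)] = 2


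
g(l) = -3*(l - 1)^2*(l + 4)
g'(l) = -3*(l - 1)^2 - 3*(l + 4)*(2*l - 2) = -9*l^2 - 12*l + 21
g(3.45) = -134.16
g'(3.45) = -127.52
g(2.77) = -63.63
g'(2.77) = -81.30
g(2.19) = -26.30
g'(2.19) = -48.44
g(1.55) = -5.04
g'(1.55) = -19.22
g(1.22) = -0.76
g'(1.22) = -7.04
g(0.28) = -6.66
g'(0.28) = 16.93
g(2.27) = -30.34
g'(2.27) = -52.62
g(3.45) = -134.16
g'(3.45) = -127.52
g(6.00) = -750.00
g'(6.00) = -375.00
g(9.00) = -2496.00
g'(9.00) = -816.00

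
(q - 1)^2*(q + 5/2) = q^3 + q^2/2 - 4*q + 5/2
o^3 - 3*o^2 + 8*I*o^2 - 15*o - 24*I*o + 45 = (o - 3)*(o + 3*I)*(o + 5*I)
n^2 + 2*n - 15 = (n - 3)*(n + 5)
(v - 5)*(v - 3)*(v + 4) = v^3 - 4*v^2 - 17*v + 60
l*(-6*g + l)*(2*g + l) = -12*g^2*l - 4*g*l^2 + l^3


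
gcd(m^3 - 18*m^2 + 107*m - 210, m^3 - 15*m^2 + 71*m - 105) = m^2 - 12*m + 35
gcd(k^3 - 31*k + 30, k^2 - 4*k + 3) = k - 1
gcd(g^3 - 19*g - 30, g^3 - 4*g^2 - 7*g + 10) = g^2 - 3*g - 10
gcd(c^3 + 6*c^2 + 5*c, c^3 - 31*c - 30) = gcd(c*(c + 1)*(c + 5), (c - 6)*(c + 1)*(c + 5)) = c^2 + 6*c + 5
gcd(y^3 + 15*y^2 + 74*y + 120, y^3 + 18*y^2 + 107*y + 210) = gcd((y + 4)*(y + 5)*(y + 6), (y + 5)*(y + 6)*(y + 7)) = y^2 + 11*y + 30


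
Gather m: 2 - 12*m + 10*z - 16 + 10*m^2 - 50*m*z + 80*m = 10*m^2 + m*(68 - 50*z) + 10*z - 14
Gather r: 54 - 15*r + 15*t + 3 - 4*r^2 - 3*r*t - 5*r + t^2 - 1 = -4*r^2 + r*(-3*t - 20) + t^2 + 15*t + 56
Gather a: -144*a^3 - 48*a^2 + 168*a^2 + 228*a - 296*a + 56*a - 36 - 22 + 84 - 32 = -144*a^3 + 120*a^2 - 12*a - 6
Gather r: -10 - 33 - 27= -70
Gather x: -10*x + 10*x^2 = 10*x^2 - 10*x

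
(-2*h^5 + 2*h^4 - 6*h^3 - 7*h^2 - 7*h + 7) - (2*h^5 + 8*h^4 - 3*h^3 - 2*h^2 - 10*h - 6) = -4*h^5 - 6*h^4 - 3*h^3 - 5*h^2 + 3*h + 13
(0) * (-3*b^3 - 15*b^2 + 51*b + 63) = 0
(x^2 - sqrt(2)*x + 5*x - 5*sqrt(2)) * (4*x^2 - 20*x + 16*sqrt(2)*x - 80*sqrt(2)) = 4*x^4 + 12*sqrt(2)*x^3 - 132*x^2 - 300*sqrt(2)*x + 800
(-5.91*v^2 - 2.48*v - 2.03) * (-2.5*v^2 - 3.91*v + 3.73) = 14.775*v^4 + 29.3081*v^3 - 7.2725*v^2 - 1.3131*v - 7.5719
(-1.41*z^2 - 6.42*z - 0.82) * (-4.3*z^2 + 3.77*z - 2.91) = 6.063*z^4 + 22.2903*z^3 - 16.5743*z^2 + 15.5908*z + 2.3862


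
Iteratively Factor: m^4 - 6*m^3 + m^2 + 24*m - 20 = (m + 2)*(m^3 - 8*m^2 + 17*m - 10) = (m - 5)*(m + 2)*(m^2 - 3*m + 2) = (m - 5)*(m - 1)*(m + 2)*(m - 2)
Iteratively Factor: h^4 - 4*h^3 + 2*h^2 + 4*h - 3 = (h - 1)*(h^3 - 3*h^2 - h + 3) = (h - 3)*(h - 1)*(h^2 - 1) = (h - 3)*(h - 1)^2*(h + 1)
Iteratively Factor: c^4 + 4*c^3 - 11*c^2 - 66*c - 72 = (c - 4)*(c^3 + 8*c^2 + 21*c + 18) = (c - 4)*(c + 3)*(c^2 + 5*c + 6) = (c - 4)*(c + 3)^2*(c + 2)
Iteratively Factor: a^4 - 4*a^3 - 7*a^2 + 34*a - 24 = (a - 4)*(a^3 - 7*a + 6) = (a - 4)*(a - 2)*(a^2 + 2*a - 3) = (a - 4)*(a - 2)*(a - 1)*(a + 3)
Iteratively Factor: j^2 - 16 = (j - 4)*(j + 4)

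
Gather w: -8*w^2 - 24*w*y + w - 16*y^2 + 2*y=-8*w^2 + w*(1 - 24*y) - 16*y^2 + 2*y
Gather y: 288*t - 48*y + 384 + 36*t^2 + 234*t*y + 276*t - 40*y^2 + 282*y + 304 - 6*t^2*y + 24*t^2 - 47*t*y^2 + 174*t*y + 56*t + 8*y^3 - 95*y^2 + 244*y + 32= 60*t^2 + 620*t + 8*y^3 + y^2*(-47*t - 135) + y*(-6*t^2 + 408*t + 478) + 720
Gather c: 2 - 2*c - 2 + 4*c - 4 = 2*c - 4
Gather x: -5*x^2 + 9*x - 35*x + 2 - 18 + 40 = -5*x^2 - 26*x + 24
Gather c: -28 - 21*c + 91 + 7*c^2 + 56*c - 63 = 7*c^2 + 35*c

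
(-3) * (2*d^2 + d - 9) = -6*d^2 - 3*d + 27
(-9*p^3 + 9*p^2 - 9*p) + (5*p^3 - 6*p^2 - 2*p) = -4*p^3 + 3*p^2 - 11*p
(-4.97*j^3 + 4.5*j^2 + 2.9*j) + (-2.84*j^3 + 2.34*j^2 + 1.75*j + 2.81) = -7.81*j^3 + 6.84*j^2 + 4.65*j + 2.81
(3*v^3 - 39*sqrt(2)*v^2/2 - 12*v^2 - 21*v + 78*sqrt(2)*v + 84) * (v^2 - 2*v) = 3*v^5 - 39*sqrt(2)*v^4/2 - 18*v^4 + 3*v^3 + 117*sqrt(2)*v^3 - 156*sqrt(2)*v^2 + 126*v^2 - 168*v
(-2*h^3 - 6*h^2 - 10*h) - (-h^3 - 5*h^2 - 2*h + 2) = -h^3 - h^2 - 8*h - 2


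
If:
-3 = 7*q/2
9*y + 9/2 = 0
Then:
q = -6/7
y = -1/2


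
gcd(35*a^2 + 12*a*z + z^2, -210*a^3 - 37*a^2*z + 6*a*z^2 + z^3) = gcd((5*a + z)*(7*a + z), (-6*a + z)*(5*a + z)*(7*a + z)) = 35*a^2 + 12*a*z + z^2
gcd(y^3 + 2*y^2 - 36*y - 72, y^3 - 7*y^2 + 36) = y^2 - 4*y - 12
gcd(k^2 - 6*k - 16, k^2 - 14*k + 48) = k - 8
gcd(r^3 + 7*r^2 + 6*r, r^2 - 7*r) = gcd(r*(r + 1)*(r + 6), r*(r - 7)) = r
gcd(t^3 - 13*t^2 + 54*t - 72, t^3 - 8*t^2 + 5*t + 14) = 1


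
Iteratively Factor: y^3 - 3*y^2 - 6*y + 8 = (y + 2)*(y^2 - 5*y + 4) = (y - 4)*(y + 2)*(y - 1)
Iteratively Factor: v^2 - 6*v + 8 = (v - 4)*(v - 2)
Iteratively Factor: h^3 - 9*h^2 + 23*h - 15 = (h - 1)*(h^2 - 8*h + 15) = (h - 5)*(h - 1)*(h - 3)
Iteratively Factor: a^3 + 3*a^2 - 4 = (a + 2)*(a^2 + a - 2) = (a + 2)^2*(a - 1)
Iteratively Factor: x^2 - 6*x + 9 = (x - 3)*(x - 3)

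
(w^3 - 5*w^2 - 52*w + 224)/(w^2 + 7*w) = w - 12 + 32/w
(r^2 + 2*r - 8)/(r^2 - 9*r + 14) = (r + 4)/(r - 7)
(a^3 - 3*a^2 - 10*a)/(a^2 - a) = (a^2 - 3*a - 10)/(a - 1)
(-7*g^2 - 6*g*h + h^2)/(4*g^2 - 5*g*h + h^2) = (-7*g^2 - 6*g*h + h^2)/(4*g^2 - 5*g*h + h^2)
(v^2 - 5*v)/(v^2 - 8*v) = (v - 5)/(v - 8)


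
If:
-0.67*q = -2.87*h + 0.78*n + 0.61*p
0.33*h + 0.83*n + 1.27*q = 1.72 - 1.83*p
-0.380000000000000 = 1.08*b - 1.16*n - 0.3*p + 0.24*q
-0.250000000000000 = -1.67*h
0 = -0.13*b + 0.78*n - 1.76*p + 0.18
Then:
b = -3.12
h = 0.15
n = -1.81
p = -0.47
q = 3.17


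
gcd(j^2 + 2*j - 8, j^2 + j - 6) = j - 2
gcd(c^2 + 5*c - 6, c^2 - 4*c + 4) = 1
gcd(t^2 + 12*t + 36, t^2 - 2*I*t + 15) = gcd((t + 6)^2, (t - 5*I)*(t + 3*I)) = 1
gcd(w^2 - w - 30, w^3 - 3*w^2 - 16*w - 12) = w - 6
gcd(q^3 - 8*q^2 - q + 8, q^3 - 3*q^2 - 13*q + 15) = q - 1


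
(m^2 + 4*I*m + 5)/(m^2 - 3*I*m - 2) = (m + 5*I)/(m - 2*I)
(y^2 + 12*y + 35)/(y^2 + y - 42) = (y + 5)/(y - 6)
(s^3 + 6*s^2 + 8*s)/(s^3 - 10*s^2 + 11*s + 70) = s*(s + 4)/(s^2 - 12*s + 35)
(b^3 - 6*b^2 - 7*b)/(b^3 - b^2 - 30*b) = (-b^2 + 6*b + 7)/(-b^2 + b + 30)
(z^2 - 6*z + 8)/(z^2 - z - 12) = (z - 2)/(z + 3)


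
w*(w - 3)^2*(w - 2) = w^4 - 8*w^3 + 21*w^2 - 18*w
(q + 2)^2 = q^2 + 4*q + 4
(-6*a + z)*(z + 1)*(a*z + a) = -6*a^2*z^2 - 12*a^2*z - 6*a^2 + a*z^3 + 2*a*z^2 + a*z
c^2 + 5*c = c*(c + 5)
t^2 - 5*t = t*(t - 5)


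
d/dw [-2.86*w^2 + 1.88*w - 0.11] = 1.88 - 5.72*w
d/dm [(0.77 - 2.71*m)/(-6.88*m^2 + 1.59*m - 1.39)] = (-18.6448*m^2 + 10.5952*m + 2.5426)/(47.3344*m^4 - 21.8784*m^3 + 21.6545*m^2 - 4.4202*m + 1.9321)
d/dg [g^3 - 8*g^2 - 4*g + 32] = 3*g^2 - 16*g - 4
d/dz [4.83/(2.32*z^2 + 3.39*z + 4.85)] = (-22.4112*z - 16.3737)/(2.32*z^2 + 3.39*z + 4.85)^2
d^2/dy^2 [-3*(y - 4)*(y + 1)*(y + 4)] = -18*y - 6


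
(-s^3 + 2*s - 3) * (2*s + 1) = -2*s^4 - s^3 + 4*s^2 - 4*s - 3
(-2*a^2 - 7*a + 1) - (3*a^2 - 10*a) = -5*a^2 + 3*a + 1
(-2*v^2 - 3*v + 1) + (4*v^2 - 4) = 2*v^2 - 3*v - 3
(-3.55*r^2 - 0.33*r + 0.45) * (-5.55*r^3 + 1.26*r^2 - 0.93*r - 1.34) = 19.7025*r^5 - 2.6415*r^4 + 0.3882*r^3 + 5.6309*r^2 + 0.0237*r - 0.603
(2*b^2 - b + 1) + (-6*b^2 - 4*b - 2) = -4*b^2 - 5*b - 1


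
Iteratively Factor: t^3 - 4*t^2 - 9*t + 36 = (t - 3)*(t^2 - t - 12) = (t - 3)*(t + 3)*(t - 4)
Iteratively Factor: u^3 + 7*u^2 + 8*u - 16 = (u - 1)*(u^2 + 8*u + 16) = (u - 1)*(u + 4)*(u + 4)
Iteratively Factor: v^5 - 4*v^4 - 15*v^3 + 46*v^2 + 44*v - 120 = (v - 2)*(v^4 - 2*v^3 - 19*v^2 + 8*v + 60) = (v - 5)*(v - 2)*(v^3 + 3*v^2 - 4*v - 12) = (v - 5)*(v - 2)^2*(v^2 + 5*v + 6) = (v - 5)*(v - 2)^2*(v + 3)*(v + 2)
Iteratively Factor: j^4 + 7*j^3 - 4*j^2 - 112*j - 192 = (j + 4)*(j^3 + 3*j^2 - 16*j - 48) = (j + 4)^2*(j^2 - j - 12) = (j - 4)*(j + 4)^2*(j + 3)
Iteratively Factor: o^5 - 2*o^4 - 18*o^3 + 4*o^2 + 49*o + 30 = (o + 1)*(o^4 - 3*o^3 - 15*o^2 + 19*o + 30) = (o + 1)*(o + 3)*(o^3 - 6*o^2 + 3*o + 10) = (o - 2)*(o + 1)*(o + 3)*(o^2 - 4*o - 5) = (o - 5)*(o - 2)*(o + 1)*(o + 3)*(o + 1)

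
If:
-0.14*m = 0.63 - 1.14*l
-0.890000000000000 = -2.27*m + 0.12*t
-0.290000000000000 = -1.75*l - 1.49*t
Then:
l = 0.60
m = 0.37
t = -0.51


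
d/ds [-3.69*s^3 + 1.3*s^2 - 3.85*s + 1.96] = -11.07*s^2 + 2.6*s - 3.85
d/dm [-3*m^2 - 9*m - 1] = -6*m - 9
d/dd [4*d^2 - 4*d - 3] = 8*d - 4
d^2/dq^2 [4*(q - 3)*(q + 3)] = 8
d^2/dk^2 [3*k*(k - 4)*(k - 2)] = 18*k - 36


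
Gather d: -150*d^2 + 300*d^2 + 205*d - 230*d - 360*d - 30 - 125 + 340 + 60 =150*d^2 - 385*d + 245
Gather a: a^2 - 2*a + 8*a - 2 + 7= a^2 + 6*a + 5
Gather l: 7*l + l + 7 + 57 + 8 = 8*l + 72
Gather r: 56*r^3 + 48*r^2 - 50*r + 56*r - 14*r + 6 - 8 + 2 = 56*r^3 + 48*r^2 - 8*r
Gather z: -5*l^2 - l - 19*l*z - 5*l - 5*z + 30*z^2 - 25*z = -5*l^2 - 6*l + 30*z^2 + z*(-19*l - 30)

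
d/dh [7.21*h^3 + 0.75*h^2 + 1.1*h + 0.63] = 21.63*h^2 + 1.5*h + 1.1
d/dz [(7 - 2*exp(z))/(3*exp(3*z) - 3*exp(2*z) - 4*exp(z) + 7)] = (12*exp(3*z) - 69*exp(2*z) + 42*exp(z) + 14)*exp(z)/(9*exp(6*z) - 18*exp(5*z) - 15*exp(4*z) + 66*exp(3*z) - 26*exp(2*z) - 56*exp(z) + 49)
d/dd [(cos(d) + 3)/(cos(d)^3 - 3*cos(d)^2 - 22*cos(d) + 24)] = (-33*cos(d)/2 + 3*cos(2*d) + cos(3*d)/2 - 87)*sin(d)/(cos(d)^3 - 3*cos(d)^2 - 22*cos(d) + 24)^2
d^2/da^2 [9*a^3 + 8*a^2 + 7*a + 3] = 54*a + 16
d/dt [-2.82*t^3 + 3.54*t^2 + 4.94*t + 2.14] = -8.46*t^2 + 7.08*t + 4.94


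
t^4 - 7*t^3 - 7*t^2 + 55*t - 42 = (t - 7)*(t - 2)*(t - 1)*(t + 3)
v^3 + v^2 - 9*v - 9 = (v - 3)*(v + 1)*(v + 3)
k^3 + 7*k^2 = k^2*(k + 7)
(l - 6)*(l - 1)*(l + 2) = l^3 - 5*l^2 - 8*l + 12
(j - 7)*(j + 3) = j^2 - 4*j - 21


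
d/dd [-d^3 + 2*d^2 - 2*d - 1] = -3*d^2 + 4*d - 2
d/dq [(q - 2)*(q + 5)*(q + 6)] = 3*q^2 + 18*q + 8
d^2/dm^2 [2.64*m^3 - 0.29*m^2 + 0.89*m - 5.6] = 15.84*m - 0.58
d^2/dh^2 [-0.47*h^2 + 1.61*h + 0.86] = -0.940000000000000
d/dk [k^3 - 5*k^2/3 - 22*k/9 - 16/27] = 3*k^2 - 10*k/3 - 22/9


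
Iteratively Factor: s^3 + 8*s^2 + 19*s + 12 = (s + 1)*(s^2 + 7*s + 12) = (s + 1)*(s + 4)*(s + 3)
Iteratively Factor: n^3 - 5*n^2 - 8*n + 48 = (n - 4)*(n^2 - n - 12) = (n - 4)^2*(n + 3)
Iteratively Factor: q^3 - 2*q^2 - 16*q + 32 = (q - 4)*(q^2 + 2*q - 8) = (q - 4)*(q - 2)*(q + 4)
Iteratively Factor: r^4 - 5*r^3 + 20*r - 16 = (r - 2)*(r^3 - 3*r^2 - 6*r + 8) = (r - 4)*(r - 2)*(r^2 + r - 2) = (r - 4)*(r - 2)*(r + 2)*(r - 1)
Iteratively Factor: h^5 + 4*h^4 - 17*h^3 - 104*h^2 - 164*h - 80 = (h + 2)*(h^4 + 2*h^3 - 21*h^2 - 62*h - 40) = (h - 5)*(h + 2)*(h^3 + 7*h^2 + 14*h + 8) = (h - 5)*(h + 2)^2*(h^2 + 5*h + 4) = (h - 5)*(h + 2)^2*(h + 4)*(h + 1)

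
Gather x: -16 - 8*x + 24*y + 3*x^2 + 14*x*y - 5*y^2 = 3*x^2 + x*(14*y - 8) - 5*y^2 + 24*y - 16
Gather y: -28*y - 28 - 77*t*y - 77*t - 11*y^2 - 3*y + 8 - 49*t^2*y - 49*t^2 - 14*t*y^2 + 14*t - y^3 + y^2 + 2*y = -49*t^2 - 63*t - y^3 + y^2*(-14*t - 10) + y*(-49*t^2 - 77*t - 29) - 20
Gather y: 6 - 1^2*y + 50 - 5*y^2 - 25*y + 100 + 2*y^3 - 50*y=2*y^3 - 5*y^2 - 76*y + 156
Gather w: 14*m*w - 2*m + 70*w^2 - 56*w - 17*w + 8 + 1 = -2*m + 70*w^2 + w*(14*m - 73) + 9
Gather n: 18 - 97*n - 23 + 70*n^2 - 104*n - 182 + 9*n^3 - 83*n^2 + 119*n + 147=9*n^3 - 13*n^2 - 82*n - 40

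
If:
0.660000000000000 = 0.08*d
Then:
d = 8.25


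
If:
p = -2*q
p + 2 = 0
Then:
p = -2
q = 1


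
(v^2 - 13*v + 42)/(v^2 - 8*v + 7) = (v - 6)/(v - 1)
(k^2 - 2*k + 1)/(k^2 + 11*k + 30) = (k^2 - 2*k + 1)/(k^2 + 11*k + 30)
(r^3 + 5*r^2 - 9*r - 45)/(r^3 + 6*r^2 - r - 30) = (r - 3)/(r - 2)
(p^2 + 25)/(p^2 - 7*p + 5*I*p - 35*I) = (p - 5*I)/(p - 7)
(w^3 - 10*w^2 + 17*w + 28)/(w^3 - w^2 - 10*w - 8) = (w - 7)/(w + 2)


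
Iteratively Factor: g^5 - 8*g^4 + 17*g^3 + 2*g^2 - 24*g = (g - 3)*(g^4 - 5*g^3 + 2*g^2 + 8*g) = (g - 3)*(g + 1)*(g^3 - 6*g^2 + 8*g) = (g - 3)*(g - 2)*(g + 1)*(g^2 - 4*g) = g*(g - 3)*(g - 2)*(g + 1)*(g - 4)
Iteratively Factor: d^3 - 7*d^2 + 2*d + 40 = (d - 4)*(d^2 - 3*d - 10) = (d - 4)*(d + 2)*(d - 5)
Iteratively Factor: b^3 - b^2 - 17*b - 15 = (b - 5)*(b^2 + 4*b + 3) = (b - 5)*(b + 1)*(b + 3)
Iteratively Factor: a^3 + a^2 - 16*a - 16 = (a + 1)*(a^2 - 16) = (a - 4)*(a + 1)*(a + 4)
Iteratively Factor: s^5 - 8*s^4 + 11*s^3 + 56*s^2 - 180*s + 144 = (s + 3)*(s^4 - 11*s^3 + 44*s^2 - 76*s + 48) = (s - 4)*(s + 3)*(s^3 - 7*s^2 + 16*s - 12) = (s - 4)*(s - 2)*(s + 3)*(s^2 - 5*s + 6) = (s - 4)*(s - 2)^2*(s + 3)*(s - 3)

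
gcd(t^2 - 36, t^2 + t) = 1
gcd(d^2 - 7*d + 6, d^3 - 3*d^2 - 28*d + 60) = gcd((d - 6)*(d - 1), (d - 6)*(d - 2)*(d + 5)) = d - 6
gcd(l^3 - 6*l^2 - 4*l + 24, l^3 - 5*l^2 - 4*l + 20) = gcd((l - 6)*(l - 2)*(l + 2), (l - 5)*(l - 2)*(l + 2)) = l^2 - 4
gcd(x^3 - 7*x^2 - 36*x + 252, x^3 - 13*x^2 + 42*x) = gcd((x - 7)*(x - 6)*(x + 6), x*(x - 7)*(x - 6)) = x^2 - 13*x + 42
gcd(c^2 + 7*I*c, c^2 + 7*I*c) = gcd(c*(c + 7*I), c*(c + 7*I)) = c^2 + 7*I*c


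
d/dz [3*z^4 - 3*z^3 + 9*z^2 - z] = 12*z^3 - 9*z^2 + 18*z - 1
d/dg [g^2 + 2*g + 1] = 2*g + 2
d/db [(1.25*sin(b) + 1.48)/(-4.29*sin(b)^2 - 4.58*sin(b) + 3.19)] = (5.3625*sin(b)^2 + 12.6984*sin(b) + 10.7659)*cos(b)/(18.4041*sin(b)^4 + 39.2964*sin(b)^3 - 6.3938*sin(b)^2 - 29.2204*sin(b) + 10.1761)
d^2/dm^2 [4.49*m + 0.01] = 0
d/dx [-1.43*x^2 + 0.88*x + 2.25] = 0.88 - 2.86*x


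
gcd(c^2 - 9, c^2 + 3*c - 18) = c - 3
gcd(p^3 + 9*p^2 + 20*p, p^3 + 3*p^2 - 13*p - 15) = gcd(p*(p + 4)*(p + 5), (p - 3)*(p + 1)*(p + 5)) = p + 5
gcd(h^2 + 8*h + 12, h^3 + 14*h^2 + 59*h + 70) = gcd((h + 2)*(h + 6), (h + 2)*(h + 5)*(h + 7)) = h + 2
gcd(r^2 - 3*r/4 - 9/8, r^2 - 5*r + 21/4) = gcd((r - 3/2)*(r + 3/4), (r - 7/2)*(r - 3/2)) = r - 3/2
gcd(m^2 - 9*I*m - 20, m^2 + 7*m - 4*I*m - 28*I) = m - 4*I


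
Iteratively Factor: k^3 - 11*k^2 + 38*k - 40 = (k - 2)*(k^2 - 9*k + 20) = (k - 4)*(k - 2)*(k - 5)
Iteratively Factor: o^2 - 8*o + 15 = (o - 5)*(o - 3)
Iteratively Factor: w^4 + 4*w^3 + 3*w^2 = (w)*(w^3 + 4*w^2 + 3*w) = w*(w + 3)*(w^2 + w) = w^2*(w + 3)*(w + 1)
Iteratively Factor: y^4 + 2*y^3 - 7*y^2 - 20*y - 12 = (y - 3)*(y^3 + 5*y^2 + 8*y + 4) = (y - 3)*(y + 1)*(y^2 + 4*y + 4) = (y - 3)*(y + 1)*(y + 2)*(y + 2)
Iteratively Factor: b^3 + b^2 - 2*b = (b - 1)*(b^2 + 2*b) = b*(b - 1)*(b + 2)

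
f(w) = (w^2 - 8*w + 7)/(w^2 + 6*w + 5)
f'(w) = (-2*w - 6)*(w^2 - 8*w + 7)/(w^2 + 6*w + 5)^2 + (2*w - 8)/(w^2 + 6*w + 5)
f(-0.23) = 2.42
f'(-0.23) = -5.96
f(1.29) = -0.11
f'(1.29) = -0.31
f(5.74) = -0.08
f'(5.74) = 0.07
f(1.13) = -0.06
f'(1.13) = -0.40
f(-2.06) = -8.90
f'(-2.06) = -1.48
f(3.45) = -0.23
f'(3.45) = 0.05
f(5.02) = -0.13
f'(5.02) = 0.07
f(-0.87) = 27.41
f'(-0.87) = -235.63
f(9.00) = 0.11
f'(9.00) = 0.05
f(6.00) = -0.06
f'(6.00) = 0.07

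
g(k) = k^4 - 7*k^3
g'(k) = 4*k^3 - 21*k^2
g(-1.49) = 28.08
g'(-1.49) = -59.85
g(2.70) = -84.64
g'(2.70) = -74.36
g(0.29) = -0.16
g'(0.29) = -1.67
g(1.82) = -31.23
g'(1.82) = -45.45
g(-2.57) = 162.45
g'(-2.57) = -206.60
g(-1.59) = 34.53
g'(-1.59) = -69.17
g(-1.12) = 11.41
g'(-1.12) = -31.96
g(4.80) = -243.30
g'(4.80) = -41.47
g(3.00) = -108.00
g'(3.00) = -81.00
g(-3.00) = 270.00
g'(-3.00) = -297.00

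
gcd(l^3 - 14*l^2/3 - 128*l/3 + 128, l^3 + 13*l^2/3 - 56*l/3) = l - 8/3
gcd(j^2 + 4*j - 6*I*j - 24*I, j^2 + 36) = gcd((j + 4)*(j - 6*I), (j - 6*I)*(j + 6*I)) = j - 6*I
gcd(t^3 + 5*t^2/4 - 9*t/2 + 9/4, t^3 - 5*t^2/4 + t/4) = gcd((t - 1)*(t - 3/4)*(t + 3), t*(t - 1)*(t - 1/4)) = t - 1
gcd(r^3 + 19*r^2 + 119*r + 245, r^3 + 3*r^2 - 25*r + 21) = r + 7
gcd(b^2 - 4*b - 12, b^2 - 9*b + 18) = b - 6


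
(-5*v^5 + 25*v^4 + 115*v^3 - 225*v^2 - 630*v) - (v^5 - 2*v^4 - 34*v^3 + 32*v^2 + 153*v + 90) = -6*v^5 + 27*v^4 + 149*v^3 - 257*v^2 - 783*v - 90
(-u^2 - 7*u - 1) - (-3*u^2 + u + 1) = 2*u^2 - 8*u - 2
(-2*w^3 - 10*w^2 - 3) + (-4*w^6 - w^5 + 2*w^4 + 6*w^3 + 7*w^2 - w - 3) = -4*w^6 - w^5 + 2*w^4 + 4*w^3 - 3*w^2 - w - 6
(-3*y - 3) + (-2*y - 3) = -5*y - 6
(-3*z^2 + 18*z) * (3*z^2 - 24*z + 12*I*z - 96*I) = -9*z^4 + 126*z^3 - 36*I*z^3 - 432*z^2 + 504*I*z^2 - 1728*I*z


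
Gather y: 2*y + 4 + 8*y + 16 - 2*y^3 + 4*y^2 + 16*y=-2*y^3 + 4*y^2 + 26*y + 20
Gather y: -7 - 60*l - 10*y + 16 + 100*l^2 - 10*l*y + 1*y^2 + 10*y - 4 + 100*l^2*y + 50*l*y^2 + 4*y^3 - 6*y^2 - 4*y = 100*l^2 - 60*l + 4*y^3 + y^2*(50*l - 5) + y*(100*l^2 - 10*l - 4) + 5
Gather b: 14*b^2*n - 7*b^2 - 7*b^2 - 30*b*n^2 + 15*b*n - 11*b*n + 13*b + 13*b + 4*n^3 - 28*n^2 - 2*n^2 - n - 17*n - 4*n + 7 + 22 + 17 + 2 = b^2*(14*n - 14) + b*(-30*n^2 + 4*n + 26) + 4*n^3 - 30*n^2 - 22*n + 48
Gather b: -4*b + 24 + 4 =28 - 4*b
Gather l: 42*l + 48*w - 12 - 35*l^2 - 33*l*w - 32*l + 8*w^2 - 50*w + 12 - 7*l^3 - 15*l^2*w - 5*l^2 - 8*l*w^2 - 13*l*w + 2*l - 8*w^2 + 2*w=-7*l^3 + l^2*(-15*w - 40) + l*(-8*w^2 - 46*w + 12)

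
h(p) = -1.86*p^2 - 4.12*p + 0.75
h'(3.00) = -15.28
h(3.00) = -28.35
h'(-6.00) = 18.20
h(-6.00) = -41.49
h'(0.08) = -4.42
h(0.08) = 0.41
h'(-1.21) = 0.38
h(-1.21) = 3.01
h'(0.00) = -4.12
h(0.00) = 0.75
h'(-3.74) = 9.79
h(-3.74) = -9.86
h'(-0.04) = -3.97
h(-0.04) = 0.91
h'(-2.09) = 3.65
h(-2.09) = 1.24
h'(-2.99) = 7.00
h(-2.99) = -3.56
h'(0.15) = -4.68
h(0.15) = 0.09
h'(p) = -3.72*p - 4.12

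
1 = 1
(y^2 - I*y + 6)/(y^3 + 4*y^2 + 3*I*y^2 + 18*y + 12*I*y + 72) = (y + 2*I)/(y^2 + y*(4 + 6*I) + 24*I)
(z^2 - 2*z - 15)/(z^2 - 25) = (z + 3)/(z + 5)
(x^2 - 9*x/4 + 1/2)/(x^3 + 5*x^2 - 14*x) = (x - 1/4)/(x*(x + 7))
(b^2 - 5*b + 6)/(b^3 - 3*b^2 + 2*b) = (b - 3)/(b*(b - 1))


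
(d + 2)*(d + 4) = d^2 + 6*d + 8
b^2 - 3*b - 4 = (b - 4)*(b + 1)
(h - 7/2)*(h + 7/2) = h^2 - 49/4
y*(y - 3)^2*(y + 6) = y^4 - 27*y^2 + 54*y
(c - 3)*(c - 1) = c^2 - 4*c + 3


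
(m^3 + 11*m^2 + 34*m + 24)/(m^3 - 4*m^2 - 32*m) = (m^2 + 7*m + 6)/(m*(m - 8))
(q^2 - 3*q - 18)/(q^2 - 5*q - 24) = (q - 6)/(q - 8)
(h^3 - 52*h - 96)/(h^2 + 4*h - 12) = (h^2 - 6*h - 16)/(h - 2)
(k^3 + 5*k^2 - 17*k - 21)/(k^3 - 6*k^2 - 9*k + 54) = (k^2 + 8*k + 7)/(k^2 - 3*k - 18)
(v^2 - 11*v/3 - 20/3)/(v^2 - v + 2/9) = 3*(3*v^2 - 11*v - 20)/(9*v^2 - 9*v + 2)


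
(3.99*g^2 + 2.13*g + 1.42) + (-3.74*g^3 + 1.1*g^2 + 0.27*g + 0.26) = -3.74*g^3 + 5.09*g^2 + 2.4*g + 1.68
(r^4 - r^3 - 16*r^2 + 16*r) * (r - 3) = r^5 - 4*r^4 - 13*r^3 + 64*r^2 - 48*r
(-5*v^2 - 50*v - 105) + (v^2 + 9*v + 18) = -4*v^2 - 41*v - 87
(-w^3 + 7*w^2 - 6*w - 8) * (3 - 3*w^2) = 3*w^5 - 21*w^4 + 15*w^3 + 45*w^2 - 18*w - 24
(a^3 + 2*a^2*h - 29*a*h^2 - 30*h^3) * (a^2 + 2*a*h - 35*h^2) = a^5 + 4*a^4*h - 60*a^3*h^2 - 158*a^2*h^3 + 955*a*h^4 + 1050*h^5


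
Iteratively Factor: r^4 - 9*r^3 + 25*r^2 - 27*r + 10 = (r - 1)*(r^3 - 8*r^2 + 17*r - 10) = (r - 5)*(r - 1)*(r^2 - 3*r + 2) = (r - 5)*(r - 1)^2*(r - 2)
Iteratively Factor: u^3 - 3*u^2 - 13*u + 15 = (u - 1)*(u^2 - 2*u - 15) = (u - 1)*(u + 3)*(u - 5)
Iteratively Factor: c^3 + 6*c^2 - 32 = (c + 4)*(c^2 + 2*c - 8) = (c + 4)^2*(c - 2)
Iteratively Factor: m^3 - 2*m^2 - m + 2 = (m - 1)*(m^2 - m - 2) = (m - 1)*(m + 1)*(m - 2)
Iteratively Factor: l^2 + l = (l + 1)*(l)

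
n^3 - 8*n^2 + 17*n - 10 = (n - 5)*(n - 2)*(n - 1)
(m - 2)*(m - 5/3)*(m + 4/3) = m^3 - 7*m^2/3 - 14*m/9 + 40/9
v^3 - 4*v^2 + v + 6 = (v - 3)*(v - 2)*(v + 1)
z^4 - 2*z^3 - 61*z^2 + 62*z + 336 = (z - 8)*(z - 3)*(z + 2)*(z + 7)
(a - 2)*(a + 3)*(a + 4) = a^3 + 5*a^2 - 2*a - 24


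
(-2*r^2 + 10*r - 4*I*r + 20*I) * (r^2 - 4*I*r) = -2*r^4 + 10*r^3 + 4*I*r^3 - 16*r^2 - 20*I*r^2 + 80*r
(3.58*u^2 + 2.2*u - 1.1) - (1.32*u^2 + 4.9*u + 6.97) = 2.26*u^2 - 2.7*u - 8.07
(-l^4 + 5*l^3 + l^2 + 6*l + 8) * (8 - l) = l^5 - 13*l^4 + 39*l^3 + 2*l^2 + 40*l + 64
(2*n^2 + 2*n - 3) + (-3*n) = 2*n^2 - n - 3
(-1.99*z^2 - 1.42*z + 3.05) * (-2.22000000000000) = 4.4178*z^2 + 3.1524*z - 6.771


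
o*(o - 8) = o^2 - 8*o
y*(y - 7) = y^2 - 7*y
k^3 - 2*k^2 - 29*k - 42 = (k - 7)*(k + 2)*(k + 3)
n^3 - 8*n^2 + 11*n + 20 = (n - 5)*(n - 4)*(n + 1)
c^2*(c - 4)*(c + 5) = c^4 + c^3 - 20*c^2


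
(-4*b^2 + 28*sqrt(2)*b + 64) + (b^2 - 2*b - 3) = -3*b^2 - 2*b + 28*sqrt(2)*b + 61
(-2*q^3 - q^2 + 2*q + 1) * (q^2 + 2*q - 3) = -2*q^5 - 5*q^4 + 6*q^3 + 8*q^2 - 4*q - 3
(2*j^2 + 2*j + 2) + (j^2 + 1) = 3*j^2 + 2*j + 3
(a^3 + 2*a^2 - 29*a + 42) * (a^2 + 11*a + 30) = a^5 + 13*a^4 + 23*a^3 - 217*a^2 - 408*a + 1260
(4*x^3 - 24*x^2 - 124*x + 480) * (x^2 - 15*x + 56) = 4*x^5 - 84*x^4 + 460*x^3 + 996*x^2 - 14144*x + 26880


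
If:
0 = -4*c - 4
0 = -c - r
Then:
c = -1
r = 1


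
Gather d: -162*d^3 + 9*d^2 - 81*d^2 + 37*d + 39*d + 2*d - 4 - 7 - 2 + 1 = -162*d^3 - 72*d^2 + 78*d - 12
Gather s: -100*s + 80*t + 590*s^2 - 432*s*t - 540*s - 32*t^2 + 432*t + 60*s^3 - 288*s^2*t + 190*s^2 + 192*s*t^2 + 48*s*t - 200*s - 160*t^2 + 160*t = 60*s^3 + s^2*(780 - 288*t) + s*(192*t^2 - 384*t - 840) - 192*t^2 + 672*t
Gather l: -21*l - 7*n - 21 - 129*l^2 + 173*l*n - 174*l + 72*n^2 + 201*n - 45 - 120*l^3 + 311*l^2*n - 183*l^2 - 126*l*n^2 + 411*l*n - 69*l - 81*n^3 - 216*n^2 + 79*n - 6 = -120*l^3 + l^2*(311*n - 312) + l*(-126*n^2 + 584*n - 264) - 81*n^3 - 144*n^2 + 273*n - 72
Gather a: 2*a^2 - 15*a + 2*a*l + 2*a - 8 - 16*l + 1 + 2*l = 2*a^2 + a*(2*l - 13) - 14*l - 7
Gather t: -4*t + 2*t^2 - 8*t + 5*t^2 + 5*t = 7*t^2 - 7*t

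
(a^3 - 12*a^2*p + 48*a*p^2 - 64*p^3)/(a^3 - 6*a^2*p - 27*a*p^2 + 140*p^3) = (-a^2 + 8*a*p - 16*p^2)/(-a^2 + 2*a*p + 35*p^2)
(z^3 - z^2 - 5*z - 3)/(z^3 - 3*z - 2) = (z - 3)/(z - 2)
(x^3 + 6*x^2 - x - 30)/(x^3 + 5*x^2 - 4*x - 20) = (x + 3)/(x + 2)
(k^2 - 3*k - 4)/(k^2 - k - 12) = (k + 1)/(k + 3)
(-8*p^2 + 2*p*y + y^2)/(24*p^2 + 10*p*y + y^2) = (-2*p + y)/(6*p + y)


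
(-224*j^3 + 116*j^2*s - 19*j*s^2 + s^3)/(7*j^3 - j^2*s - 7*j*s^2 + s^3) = (32*j^2 - 12*j*s + s^2)/(-j^2 + s^2)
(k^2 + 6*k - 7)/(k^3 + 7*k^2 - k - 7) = 1/(k + 1)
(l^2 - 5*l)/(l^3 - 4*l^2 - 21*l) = (5 - l)/(-l^2 + 4*l + 21)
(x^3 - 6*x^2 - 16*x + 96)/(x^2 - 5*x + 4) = (x^2 - 2*x - 24)/(x - 1)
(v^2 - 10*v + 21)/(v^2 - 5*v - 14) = (v - 3)/(v + 2)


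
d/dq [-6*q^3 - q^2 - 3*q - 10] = -18*q^2 - 2*q - 3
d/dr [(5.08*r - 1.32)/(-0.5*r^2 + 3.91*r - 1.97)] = (2.54*r^2 - 1.32*r - 4.8464)/(0.25*r^4 - 3.91*r^3 + 17.2581*r^2 - 15.4054*r + 3.8809)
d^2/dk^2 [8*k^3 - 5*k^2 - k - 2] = 48*k - 10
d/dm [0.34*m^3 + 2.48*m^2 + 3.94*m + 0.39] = 1.02*m^2 + 4.96*m + 3.94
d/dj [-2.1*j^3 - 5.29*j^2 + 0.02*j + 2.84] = -6.3*j^2 - 10.58*j + 0.02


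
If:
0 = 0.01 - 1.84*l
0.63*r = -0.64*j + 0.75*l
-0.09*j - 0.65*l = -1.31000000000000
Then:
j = 14.52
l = 0.01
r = -14.74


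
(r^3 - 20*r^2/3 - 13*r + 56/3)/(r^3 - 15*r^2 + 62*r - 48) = (r + 7/3)/(r - 6)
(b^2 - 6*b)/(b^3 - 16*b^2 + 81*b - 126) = b/(b^2 - 10*b + 21)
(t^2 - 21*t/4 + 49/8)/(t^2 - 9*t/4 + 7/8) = (2*t - 7)/(2*t - 1)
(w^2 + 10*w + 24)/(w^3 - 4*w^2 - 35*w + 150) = (w + 4)/(w^2 - 10*w + 25)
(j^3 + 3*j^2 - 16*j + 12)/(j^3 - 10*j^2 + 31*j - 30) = (j^2 + 5*j - 6)/(j^2 - 8*j + 15)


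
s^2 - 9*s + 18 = (s - 6)*(s - 3)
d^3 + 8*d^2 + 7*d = d*(d + 1)*(d + 7)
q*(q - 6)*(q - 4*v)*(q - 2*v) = q^4 - 6*q^3*v - 6*q^3 + 8*q^2*v^2 + 36*q^2*v - 48*q*v^2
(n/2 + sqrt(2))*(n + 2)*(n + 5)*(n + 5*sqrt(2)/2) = n^4/2 + 9*sqrt(2)*n^3/4 + 7*n^3/2 + 10*n^2 + 63*sqrt(2)*n^2/4 + 45*sqrt(2)*n/2 + 35*n + 50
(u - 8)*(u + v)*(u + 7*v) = u^3 + 8*u^2*v - 8*u^2 + 7*u*v^2 - 64*u*v - 56*v^2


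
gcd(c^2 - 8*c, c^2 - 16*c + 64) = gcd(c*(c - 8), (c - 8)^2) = c - 8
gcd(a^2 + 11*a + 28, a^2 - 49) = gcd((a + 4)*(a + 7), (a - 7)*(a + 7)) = a + 7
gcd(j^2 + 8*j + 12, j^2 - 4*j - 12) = j + 2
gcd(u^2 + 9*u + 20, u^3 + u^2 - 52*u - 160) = u^2 + 9*u + 20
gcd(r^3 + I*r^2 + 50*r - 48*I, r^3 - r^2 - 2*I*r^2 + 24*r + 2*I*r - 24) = r - 6*I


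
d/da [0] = 0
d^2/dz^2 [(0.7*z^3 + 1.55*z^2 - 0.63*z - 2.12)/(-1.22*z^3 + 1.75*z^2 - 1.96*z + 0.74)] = (-7.60304*z^6 + 15.669192*z^5 + 44.449236*z^4 - 105.362362*z^3 + 94.331412*z^2 - 39.341004*z + 10.927528)/(1.815848*z^9 - 7.8141*z^8 + 19.960542*z^7 - 33.771223*z^6 + 41.547156*z^5 - 37.584078*z^4 + 24.762952*z^3 - 11.403252*z^2 + 3.219888*z - 0.405224)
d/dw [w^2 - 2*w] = 2*w - 2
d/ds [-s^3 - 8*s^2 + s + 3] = -3*s^2 - 16*s + 1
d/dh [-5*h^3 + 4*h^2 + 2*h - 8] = -15*h^2 + 8*h + 2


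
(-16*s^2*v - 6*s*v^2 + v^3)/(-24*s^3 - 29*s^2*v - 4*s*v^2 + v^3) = v*(2*s + v)/(3*s^2 + 4*s*v + v^2)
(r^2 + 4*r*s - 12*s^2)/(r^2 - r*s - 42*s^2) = (r - 2*s)/(r - 7*s)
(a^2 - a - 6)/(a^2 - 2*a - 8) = (a - 3)/(a - 4)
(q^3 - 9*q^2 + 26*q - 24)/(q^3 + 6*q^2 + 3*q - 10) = (q^3 - 9*q^2 + 26*q - 24)/(q^3 + 6*q^2 + 3*q - 10)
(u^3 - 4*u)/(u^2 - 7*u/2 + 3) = 2*u*(u + 2)/(2*u - 3)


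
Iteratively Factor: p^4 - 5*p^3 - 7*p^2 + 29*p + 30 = (p - 3)*(p^3 - 2*p^2 - 13*p - 10) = (p - 3)*(p + 2)*(p^2 - 4*p - 5) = (p - 5)*(p - 3)*(p + 2)*(p + 1)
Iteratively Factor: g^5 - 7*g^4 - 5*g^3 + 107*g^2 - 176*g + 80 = (g - 5)*(g^4 - 2*g^3 - 15*g^2 + 32*g - 16) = (g - 5)*(g - 1)*(g^3 - g^2 - 16*g + 16) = (g - 5)*(g - 4)*(g - 1)*(g^2 + 3*g - 4) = (g - 5)*(g - 4)*(g - 1)*(g + 4)*(g - 1)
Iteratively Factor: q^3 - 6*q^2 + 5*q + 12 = (q - 3)*(q^2 - 3*q - 4) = (q - 3)*(q + 1)*(q - 4)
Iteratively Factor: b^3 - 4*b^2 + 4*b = (b - 2)*(b^2 - 2*b) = b*(b - 2)*(b - 2)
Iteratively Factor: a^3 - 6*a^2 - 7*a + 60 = (a - 5)*(a^2 - a - 12) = (a - 5)*(a + 3)*(a - 4)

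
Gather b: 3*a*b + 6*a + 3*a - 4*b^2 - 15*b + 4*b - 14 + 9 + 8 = 9*a - 4*b^2 + b*(3*a - 11) + 3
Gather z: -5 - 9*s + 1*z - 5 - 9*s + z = -18*s + 2*z - 10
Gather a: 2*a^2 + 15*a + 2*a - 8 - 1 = 2*a^2 + 17*a - 9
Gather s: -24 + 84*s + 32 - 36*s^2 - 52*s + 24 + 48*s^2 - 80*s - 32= 12*s^2 - 48*s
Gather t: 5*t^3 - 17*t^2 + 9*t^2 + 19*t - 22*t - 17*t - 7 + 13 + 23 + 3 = 5*t^3 - 8*t^2 - 20*t + 32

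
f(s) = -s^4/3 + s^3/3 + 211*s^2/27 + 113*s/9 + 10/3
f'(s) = -4*s^3/3 + s^2 + 422*s/27 + 113/9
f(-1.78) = 0.52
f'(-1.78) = -4.58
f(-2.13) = 1.96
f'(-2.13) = -3.31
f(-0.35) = -0.12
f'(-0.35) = 7.26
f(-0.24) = 0.76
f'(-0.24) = 8.88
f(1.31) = 32.96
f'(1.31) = 31.75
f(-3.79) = -18.92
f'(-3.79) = 40.27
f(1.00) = 23.70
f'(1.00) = 27.85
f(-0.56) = -1.34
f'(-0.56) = 4.35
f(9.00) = -1194.67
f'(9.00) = -737.78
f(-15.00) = -16426.67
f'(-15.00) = 4503.11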